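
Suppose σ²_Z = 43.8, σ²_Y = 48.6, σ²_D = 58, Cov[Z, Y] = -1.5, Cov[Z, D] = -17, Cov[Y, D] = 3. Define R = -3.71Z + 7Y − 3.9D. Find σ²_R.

σ²_R = 3288.61158

σ²_R = a²·σ²_Z + b²·σ²_Y + c²·σ²_D + 2ab·Cov[Z, Y] + 2ac·Cov[Z, D] + 2bc·Cov[Y, D], with a = -3.71, b = 7, c = -3.9.
= 602.86758 + 2381.4 + 882.18 + 77.91 + (-491.946) + (-163.8)
= 3288.61158.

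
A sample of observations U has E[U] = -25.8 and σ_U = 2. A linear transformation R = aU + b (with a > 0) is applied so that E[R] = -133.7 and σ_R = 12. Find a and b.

a = 6, b = 21.1

σ_R = a·σ_U (a > 0), so a = 12/2 = 6.
E[R] = a·E[U] + b, so b = -133.7 − 6·(-25.8) = 21.1.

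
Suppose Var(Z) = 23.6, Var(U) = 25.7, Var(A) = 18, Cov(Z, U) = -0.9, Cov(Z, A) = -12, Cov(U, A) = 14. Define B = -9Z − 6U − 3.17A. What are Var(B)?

Var(B) = a²·Var(Z) + b²·Var(U) + c²·Var(A) + 2ab·Cov(Z, U) + 2ac·Cov(Z, A) + 2bc·Cov(U, A), with a = -9, b = -6, c = -3.17.
= 1911.6 + 925.2 + 180.8802 + (-97.2) + (-684.72) + 532.56
= 2768.3202.

Var(B) = 2768.3202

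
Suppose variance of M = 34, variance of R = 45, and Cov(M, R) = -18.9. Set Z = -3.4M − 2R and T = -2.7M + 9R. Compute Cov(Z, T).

By bilinearity, Cov(Z, T) = ac·variance of M + bd·variance of R + (ad+bc)·Cov(M, R), with a=-3.4, b=-2, c=-2.7, d=9.
ac·variance of M = (-3.4)·(-2.7)·34 = 312.12
bd·variance of R = (-2)·9·45 = -810
(ad+bc)·Cov(M, R) = (-25.2)·(-18.9) = 476.28
Cov(Z, T) = 312.12 + (-810) + 476.28 = -21.6.

Cov(Z, T) = -21.6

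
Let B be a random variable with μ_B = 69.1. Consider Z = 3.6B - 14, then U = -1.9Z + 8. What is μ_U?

μ_Z = 3.6·69.1 + (-14) = 234.76.
μ_U = (-1.9)·234.76 + 8 = -438.044.

μ_U = -438.044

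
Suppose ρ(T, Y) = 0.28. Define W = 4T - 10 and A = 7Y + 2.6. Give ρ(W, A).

ρ(W, A) = 0.28

Linear rescalings preserve correlation up to sign; here the slopes 4 and 7 have the same sign, so ρ(W, A) = ρ(T, Y) = 0.28.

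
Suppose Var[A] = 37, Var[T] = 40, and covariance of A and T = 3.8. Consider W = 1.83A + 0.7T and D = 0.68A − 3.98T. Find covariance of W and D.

By bilinearity, covariance of W and D = ac·Var[A] + bd·Var[T] + (ad+bc)·covariance of A and T, with a=1.83, b=0.7, c=0.68, d=-3.98.
ac·Var[A] = 1.83·0.68·37 = 46.0428
bd·Var[T] = 0.7·(-3.98)·40 = -111.44
(ad+bc)·covariance of A and T = (-6.8074)·3.8 = -25.86812
covariance of W and D = 46.0428 + (-111.44) + (-25.86812) = -91.26532.

covariance of W and D = -91.26532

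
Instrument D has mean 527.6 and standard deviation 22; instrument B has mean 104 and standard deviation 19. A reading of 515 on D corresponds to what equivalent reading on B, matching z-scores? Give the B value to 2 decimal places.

B = 93.12

z = (515 − 527.6)/22 ≈ -0.5727.
B = 104 + z·19 = 104 + (515 − 527.6)·19/22 ≈ 93.12.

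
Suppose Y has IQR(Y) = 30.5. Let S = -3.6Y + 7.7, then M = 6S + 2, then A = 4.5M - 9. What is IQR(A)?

IQR(A) = 2964.6

IQR(S) = |-3.6|·30.5 = 109.8.
IQR(M) = |6|·109.8 = 658.8.
IQR(A) = |4.5|·658.8 = 2964.6.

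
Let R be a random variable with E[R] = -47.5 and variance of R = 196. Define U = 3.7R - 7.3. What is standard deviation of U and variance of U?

U = 3.7R - 7.3 is linear with a = 3.7, b = -7.3.
standard deviation of R = √196 = 14.
standard deviation of U = |a|·standard deviation of R = |3.7|·14 = 51.8.
variance of U = a²·variance of R = 3.7²·196 = 2683.24 (the additive constant -7.3 does not affect variance).

standard deviation of U = 51.8, variance of U = 2683.24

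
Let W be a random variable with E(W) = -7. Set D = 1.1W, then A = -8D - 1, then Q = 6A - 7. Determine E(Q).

E(D) = 1.1·(-7) = -7.7.
E(A) = (-8)·(-7.7) + (-1) = 60.6.
E(Q) = 6·60.6 + (-7) = 356.6.

E(Q) = 356.6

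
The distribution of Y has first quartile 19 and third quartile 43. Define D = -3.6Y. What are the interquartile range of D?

IQR(D) = 86.4

IQR of Y = Q3 − Q1 = 43 − 19 = 24.
Under D = aY + b, IQR(D) = |a|·IQR(Y) = |-3.6|·24 = 86.4 (shifts cancel; spread scales by |a|).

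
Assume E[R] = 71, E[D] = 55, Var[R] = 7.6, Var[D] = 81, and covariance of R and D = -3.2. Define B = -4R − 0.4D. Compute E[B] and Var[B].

E[B] = -306, Var[B] = 124.32

E[B] = (-4)·E[R] + (-0.4)·E[D] = (-4)·71 + (-0.4)·55 = -306.
Var[B] = a²·Var[R] + b²·Var[D] + 2ab·covariance of R and D with a = -4, b = -0.4.
= (-4)²·7.6 + (-0.4)²·81 + 2·(-4)·(-0.4)·(-3.2)
= 121.6 + 12.96 + (-10.24) = 124.32.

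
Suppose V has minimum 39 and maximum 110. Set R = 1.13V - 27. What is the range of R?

Range of V = 110 − 39 = 71.
Range(R) = |a|·Range(V) = |1.13|·71 = 80.23.

Range(R) = 80.23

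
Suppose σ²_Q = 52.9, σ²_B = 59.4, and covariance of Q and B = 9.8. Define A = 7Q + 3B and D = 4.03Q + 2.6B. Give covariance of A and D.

covariance of A and D = 2252.471

By bilinearity, covariance of A and D = ac·σ²_Q + bd·σ²_B + (ad+bc)·covariance of Q and B, with a=7, b=3, c=4.03, d=2.6.
ac·σ²_Q = 7·4.03·52.9 = 1492.309
bd·σ²_B = 3·2.6·59.4 = 463.32
(ad+bc)·covariance of Q and B = (30.29)·9.8 = 296.842
covariance of A and D = 1492.309 + 463.32 + 296.842 = 2252.471.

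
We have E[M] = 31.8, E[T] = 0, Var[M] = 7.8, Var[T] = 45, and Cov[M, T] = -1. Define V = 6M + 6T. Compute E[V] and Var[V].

E[V] = 6·E[M] + 6·E[T] = 6·31.8 + 6·0 = 190.8.
Var[V] = a²·Var[M] + b²·Var[T] + 2ab·Cov[M, T] with a = 6, b = 6.
= 6²·7.8 + 6²·45 + 2·6·6·(-1)
= 280.8 + 1620 + (-72) = 1828.8.

E[V] = 190.8, Var[V] = 1828.8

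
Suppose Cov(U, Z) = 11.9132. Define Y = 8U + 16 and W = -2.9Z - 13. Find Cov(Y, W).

Cov(Y, W) = -276.38624

Cov(Y, W) = a·c·Cov(U, Z) = 8·(-2.9)·11.9132 = -276.38624. Additive constants drop out.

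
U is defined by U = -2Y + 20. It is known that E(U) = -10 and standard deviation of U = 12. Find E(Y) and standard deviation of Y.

From U = -2Y + 20: E(U) = a·E(Y) + b, so E(Y) = (E(U) − b)/a = (-10 − 20)/(-2) = 15.
standard deviation of U = |a|·standard deviation of Y, so standard deviation of Y = 12/|-2| = 6.

E(Y) = 15, standard deviation of Y = 6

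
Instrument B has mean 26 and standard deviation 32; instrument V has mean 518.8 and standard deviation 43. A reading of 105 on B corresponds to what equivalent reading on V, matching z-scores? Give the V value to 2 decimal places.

V = 624.96

z = (105 − 26)/32 ≈ 2.4688.
V = 518.8 + z·43 = 518.8 + (105 − 26)·43/32 ≈ 624.96.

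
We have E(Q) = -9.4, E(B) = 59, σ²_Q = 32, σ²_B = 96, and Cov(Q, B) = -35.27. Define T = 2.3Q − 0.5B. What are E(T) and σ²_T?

E(T) = -51.12, σ²_T = 274.401

E(T) = 2.3·E(Q) + (-0.5)·E(B) = 2.3·(-9.4) + (-0.5)·59 = -51.12.
σ²_T = a²·σ²_Q + b²·σ²_B + 2ab·Cov(Q, B) with a = 2.3, b = -0.5.
= 2.3²·32 + (-0.5)²·96 + 2·2.3·(-0.5)·(-35.27)
= 169.28 + 24 + 81.121 = 274.401.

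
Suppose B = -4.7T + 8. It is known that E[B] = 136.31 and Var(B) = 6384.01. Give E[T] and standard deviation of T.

From B = -4.7T + 8: E[B] = a·E[T] + b, so E[T] = (E[B] − b)/a = (136.31 − 8)/(-4.7) = -27.3.
standard deviation of B = √6384.01 = 79.9.
standard deviation of B = |a|·standard deviation of T, so standard deviation of T = 79.9/|-4.7| = 17.

E[T] = -27.3, standard deviation of T = 17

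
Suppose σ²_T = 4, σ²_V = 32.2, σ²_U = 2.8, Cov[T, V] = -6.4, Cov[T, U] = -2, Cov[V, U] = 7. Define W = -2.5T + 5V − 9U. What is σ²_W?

σ²_W = 496.8

σ²_W = a²·σ²_T + b²·σ²_V + c²·σ²_U + 2ab·Cov[T, V] + 2ac·Cov[T, U] + 2bc·Cov[V, U], with a = -2.5, b = 5, c = -9.
= 25 + 805 + 226.8 + 160 + (-90) + (-630)
= 496.8.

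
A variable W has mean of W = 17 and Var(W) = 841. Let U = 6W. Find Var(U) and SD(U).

U = 6W is linear with a = 6, b = 0.
Var(U) = a²·Var(W) = 6²·841 = 30276.
SD(W) = √841 = 29.
SD(U) = |a|·SD(W) = |6|·29 = 174.

Var(U) = 30276, SD(U) = 174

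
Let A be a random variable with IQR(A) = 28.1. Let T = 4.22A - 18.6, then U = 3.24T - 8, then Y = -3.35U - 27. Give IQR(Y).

IQR(Y) = 1287.089028

IQR(T) = |4.22|·28.1 = 118.582.
IQR(U) = |3.24|·118.582 = 384.20568.
IQR(Y) = |-3.35|·384.20568 = 1287.089028.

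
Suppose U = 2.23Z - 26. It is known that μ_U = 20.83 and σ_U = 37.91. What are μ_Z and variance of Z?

From U = 2.23Z - 26: μ_U = a·μ_Z + b, so μ_Z = (μ_U − b)/a = (20.83 − (-26))/2.23 = 21.
variance of U = 37.91² = 1437.1681.
variance of U = a²·variance of Z, so variance of Z = 1437.1681/2.23² = 289.

μ_Z = 21, variance of Z = 289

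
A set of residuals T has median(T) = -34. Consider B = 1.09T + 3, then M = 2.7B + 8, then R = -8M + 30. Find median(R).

median(B) = 1.09·(-34) + 3 = -34.06.
median(M) = 2.7·(-34.06) + 8 = -83.962.
median(R) = (-8)·(-83.962) + 30 = 701.696.

median(R) = 701.696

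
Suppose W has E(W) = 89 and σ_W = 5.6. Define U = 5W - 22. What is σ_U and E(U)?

U = 5W - 22 is linear with a = 5, b = -22.
σ_U = |a|·σ_W = |5|·5.6 = 28.
E(U) = a·E(W) + b = 5·89 + (-22) = 423.

σ_U = 28, E(U) = 423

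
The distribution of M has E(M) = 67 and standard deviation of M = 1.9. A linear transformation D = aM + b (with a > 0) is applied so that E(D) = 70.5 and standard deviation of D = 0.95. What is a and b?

a = 0.5, b = 37

standard deviation of D = a·standard deviation of M (a > 0), so a = 0.95/1.9 = 0.5.
E(D) = a·E(M) + b, so b = 70.5 − 0.5·67 = 37.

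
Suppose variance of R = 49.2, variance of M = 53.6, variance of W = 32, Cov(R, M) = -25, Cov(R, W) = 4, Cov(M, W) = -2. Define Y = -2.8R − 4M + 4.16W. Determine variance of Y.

variance of Y = 1210.4832

variance of Y = a²·variance of R + b²·variance of M + c²·variance of W + 2ab·Cov(R, M) + 2ac·Cov(R, W) + 2bc·Cov(M, W), with a = -2.8, b = -4, c = 4.16.
= 385.728 + 857.6 + 553.7792 + (-560) + (-93.184) + 66.56
= 1210.4832.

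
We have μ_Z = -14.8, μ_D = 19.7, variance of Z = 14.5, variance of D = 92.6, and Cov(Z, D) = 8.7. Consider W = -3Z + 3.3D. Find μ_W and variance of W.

μ_W = 109.41, variance of W = 966.654

μ_W = (-3)·μ_Z + 3.3·μ_D = (-3)·(-14.8) + 3.3·19.7 = 109.41.
variance of W = a²·variance of Z + b²·variance of D + 2ab·Cov(Z, D) with a = -3, b = 3.3.
= (-3)²·14.5 + 3.3²·92.6 + 2·(-3)·3.3·8.7
= 130.5 + 1008.414 + (-172.26) = 966.654.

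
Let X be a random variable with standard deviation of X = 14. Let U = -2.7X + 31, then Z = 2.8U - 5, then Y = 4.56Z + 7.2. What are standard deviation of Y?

standard deviation of U = |-2.7|·14 = 37.8.
standard deviation of Z = |2.8|·37.8 = 105.84.
standard deviation of Y = |4.56|·105.84 = 482.6304.

standard deviation of Y = 482.6304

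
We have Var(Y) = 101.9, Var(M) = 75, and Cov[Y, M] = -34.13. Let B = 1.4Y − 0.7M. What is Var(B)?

Var(B) = 303.3688

Var(B) = a²·Var(Y) + b²·Var(M) + 2ab·Cov[Y, M] with a = 1.4, b = -0.7.
= 1.4²·101.9 + (-0.7)²·75 + 2·1.4·(-0.7)·(-34.13)
= 199.724 + 36.75 + 66.8948 = 303.3688.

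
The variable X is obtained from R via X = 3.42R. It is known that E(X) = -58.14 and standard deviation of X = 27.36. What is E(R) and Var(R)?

From X = 3.42R: E(X) = a·E(R) + b, so E(R) = (E(X) − b)/a = (-58.14 − 0)/3.42 = -17.
Var(X) = 27.36² = 748.5696.
Var(X) = a²·Var(R), so Var(R) = 748.5696/3.42² = 64.

E(R) = -17, Var(R) = 64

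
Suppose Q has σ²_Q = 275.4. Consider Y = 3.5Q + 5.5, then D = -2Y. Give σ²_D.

σ²_D = 13494.6

σ²_Y = 3.5²·275.4 = 3373.65.
σ²_D = (-2)²·3373.65 = 13494.6.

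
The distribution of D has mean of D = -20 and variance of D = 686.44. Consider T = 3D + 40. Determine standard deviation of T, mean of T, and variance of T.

standard deviation of T = 78.6, mean of T = -20, variance of T = 6177.96

T = 3D + 40 is linear with a = 3, b = 40.
standard deviation of D = √686.44 = 26.2.
standard deviation of T = |a|·standard deviation of D = |3|·26.2 = 78.6.
mean of T = a·mean of D + b = 3·(-20) + 40 = -20.
variance of T = a²·variance of D = 3²·686.44 = 6177.96 (the additive constant 40 does not affect variance).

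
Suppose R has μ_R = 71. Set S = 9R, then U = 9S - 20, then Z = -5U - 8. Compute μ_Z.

μ_S = 9·71 = 639.
μ_U = 9·639 + (-20) = 5731.
μ_Z = (-5)·5731 + (-8) = -28663.

μ_Z = -28663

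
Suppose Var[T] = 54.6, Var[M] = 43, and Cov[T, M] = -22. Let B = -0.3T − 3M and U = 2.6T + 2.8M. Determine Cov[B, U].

Cov[B, U] = -213.708

By bilinearity, Cov[B, U] = ac·Var[T] + bd·Var[M] + (ad+bc)·Cov[T, M], with a=-0.3, b=-3, c=2.6, d=2.8.
ac·Var[T] = (-0.3)·2.6·54.6 = -42.588
bd·Var[M] = (-3)·2.8·43 = -361.2
(ad+bc)·Cov[T, M] = (-8.64)·(-22) = 190.08
Cov[B, U] = -42.588 + (-361.2) + 190.08 = -213.708.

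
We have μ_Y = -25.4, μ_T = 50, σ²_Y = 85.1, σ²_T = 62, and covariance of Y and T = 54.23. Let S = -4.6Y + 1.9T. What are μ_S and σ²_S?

μ_S = 211.84, σ²_S = 1076.5956

μ_S = (-4.6)·μ_Y + 1.9·μ_T = (-4.6)·(-25.4) + 1.9·50 = 211.84.
σ²_S = a²·σ²_Y + b²·σ²_T + 2ab·covariance of Y and T with a = -4.6, b = 1.9.
= (-4.6)²·85.1 + 1.9²·62 + 2·(-4.6)·1.9·54.23
= 1800.716 + 223.82 + (-947.9404) = 1076.5956.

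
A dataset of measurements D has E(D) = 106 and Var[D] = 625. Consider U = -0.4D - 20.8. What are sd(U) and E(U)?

U = -0.4D - 20.8 is linear with a = -0.4, b = -20.8.
sd(D) = √625 = 25.
sd(U) = |a|·sd(D) = |-0.4|·25 = 10.
E(U) = a·E(D) + b = (-0.4)·106 + (-20.8) = -63.2.

sd(U) = 10, E(U) = -63.2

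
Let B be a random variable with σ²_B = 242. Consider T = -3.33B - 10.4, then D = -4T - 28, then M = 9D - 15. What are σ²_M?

σ²_M = 3477833.8848

σ²_T = (-3.33)²·242 = 2683.5138.
σ²_D = (-4)²·2683.5138 = 42936.2208.
σ²_M = 9²·42936.2208 = 3477833.8848.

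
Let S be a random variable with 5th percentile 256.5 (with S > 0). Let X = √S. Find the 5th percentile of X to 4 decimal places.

√S is increasing, so P_{5}(X) = g(P_{5}(S)) ≈ 16.0156.

5th percentile of X = 16.0156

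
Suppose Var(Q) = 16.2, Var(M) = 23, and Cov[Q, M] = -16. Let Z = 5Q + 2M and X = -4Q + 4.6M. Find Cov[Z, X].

By bilinearity, Cov[Z, X] = ac·Var(Q) + bd·Var(M) + (ad+bc)·Cov[Q, M], with a=5, b=2, c=-4, d=4.6.
ac·Var(Q) = 5·(-4)·16.2 = -324
bd·Var(M) = 2·4.6·23 = 211.6
(ad+bc)·Cov[Q, M] = (15)·(-16) = -240
Cov[Z, X] = -324 + 211.6 + (-240) = -352.4.

Cov[Z, X] = -352.4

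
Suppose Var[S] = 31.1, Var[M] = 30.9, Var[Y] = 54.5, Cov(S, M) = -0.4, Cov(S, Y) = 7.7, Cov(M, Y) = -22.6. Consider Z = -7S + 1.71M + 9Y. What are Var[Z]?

Var[Z] = 4372.50269

Var[Z] = a²·Var[S] + b²·Var[M] + c²·Var[Y] + 2ab·Cov(S, M) + 2ac·Cov(S, Y) + 2bc·Cov(M, Y), with a = -7, b = 1.71, c = 9.
= 1523.9 + 90.35469 + 4414.5 + 9.576 + (-970.2) + (-695.628)
= 4372.50269.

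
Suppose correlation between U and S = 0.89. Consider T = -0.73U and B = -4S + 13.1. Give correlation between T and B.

Linear rescalings preserve correlation up to sign; here the slopes -0.73 and -4 have the same sign, so correlation between T and B = correlation between U and S = 0.89.

correlation between T and B = 0.89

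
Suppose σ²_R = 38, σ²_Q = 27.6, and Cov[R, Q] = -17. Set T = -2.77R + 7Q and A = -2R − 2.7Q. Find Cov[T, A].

Cov[T, A] = -200.263

By bilinearity, Cov[T, A] = ac·σ²_R + bd·σ²_Q + (ad+bc)·Cov[R, Q], with a=-2.77, b=7, c=-2, d=-2.7.
ac·σ²_R = (-2.77)·(-2)·38 = 210.52
bd·σ²_Q = 7·(-2.7)·27.6 = -521.64
(ad+bc)·Cov[R, Q] = (-6.521)·(-17) = 110.857
Cov[T, A] = 210.52 + (-521.64) + 110.857 = -200.263.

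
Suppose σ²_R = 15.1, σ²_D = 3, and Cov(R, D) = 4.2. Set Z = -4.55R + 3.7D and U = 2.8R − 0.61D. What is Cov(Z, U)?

Cov(Z, U) = -143.9759

By bilinearity, Cov(Z, U) = ac·σ²_R + bd·σ²_D + (ad+bc)·Cov(R, D), with a=-4.55, b=3.7, c=2.8, d=-0.61.
ac·σ²_R = (-4.55)·2.8·15.1 = -192.374
bd·σ²_D = 3.7·(-0.61)·3 = -6.771
(ad+bc)·Cov(R, D) = (13.1355)·4.2 = 55.1691
Cov(Z, U) = -192.374 + (-6.771) + 55.1691 = -143.9759.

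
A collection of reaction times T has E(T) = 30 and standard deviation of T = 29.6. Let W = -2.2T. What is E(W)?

W = -2.2T is linear with a = -2.2, b = 0.
E(W) = a·E(T) + b = (-2.2)·30 = -66.

E(W) = -66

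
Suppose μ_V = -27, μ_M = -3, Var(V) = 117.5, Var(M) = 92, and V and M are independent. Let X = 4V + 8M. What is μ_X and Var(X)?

μ_X = 4·μ_V + 8·μ_M = 4·(-27) + 8·(-3) = -132.
Var(X) = a²·Var(V) + b²·Var(M) + 2ab·Cov(V, M) with a = 4, b = 8.
Independence gives Cov(V, M) = 0.
= 4²·117.5 + 8²·92 + 2·4·8·0
= 1880 + 5888 + 0 = 7768.

μ_X = -132, Var(X) = 7768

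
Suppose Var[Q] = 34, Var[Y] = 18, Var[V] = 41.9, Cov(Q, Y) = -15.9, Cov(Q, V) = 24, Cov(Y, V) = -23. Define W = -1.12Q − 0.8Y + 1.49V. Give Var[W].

Var[W] = a²·Var[Q] + b²·Var[Y] + c²·Var[V] + 2ab·Cov(Q, Y) + 2ac·Cov(Q, V) + 2bc·Cov(Y, V), with a = -1.12, b = -0.8, c = 1.49.
= 42.6496 + 11.52 + 93.02219 + (-28.4928) + (-80.1024) + 54.832
= 93.42859.

Var[W] = 93.42859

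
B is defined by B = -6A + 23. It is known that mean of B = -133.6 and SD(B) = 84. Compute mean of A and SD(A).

From B = -6A + 23: mean of B = a·mean of A + b, so mean of A = (mean of B − b)/a = (-133.6 − 23)/(-6) = 26.1.
SD(B) = |a|·SD(A), so SD(A) = 84/|-6| = 14.

mean of A = 26.1, SD(A) = 14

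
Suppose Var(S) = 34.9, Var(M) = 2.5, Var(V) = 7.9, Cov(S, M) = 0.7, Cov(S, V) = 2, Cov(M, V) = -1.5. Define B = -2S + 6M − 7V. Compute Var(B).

Var(B) = a²·Var(S) + b²·Var(M) + c²·Var(V) + 2ab·Cov(S, M) + 2ac·Cov(S, V) + 2bc·Cov(M, V), with a = -2, b = 6, c = -7.
= 139.6 + 90 + 387.1 + (-16.8) + 56 + 126
= 781.9.

Var(B) = 781.9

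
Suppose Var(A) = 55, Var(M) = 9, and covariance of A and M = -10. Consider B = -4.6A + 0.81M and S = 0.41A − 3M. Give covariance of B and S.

By bilinearity, covariance of B and S = ac·Var(A) + bd·Var(M) + (ad+bc)·covariance of A and M, with a=-4.6, b=0.81, c=0.41, d=-3.
ac·Var(A) = (-4.6)·0.41·55 = -103.73
bd·Var(M) = 0.81·(-3)·9 = -21.87
(ad+bc)·covariance of A and M = (14.1321)·(-10) = -141.321
covariance of B and S = -103.73 + (-21.87) + (-141.321) = -266.921.

covariance of B and S = -266.921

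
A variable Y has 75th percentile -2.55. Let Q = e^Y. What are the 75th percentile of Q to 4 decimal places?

e^Y is increasing, so P_{75}(Q) = g(P_{75}(Y)) ≈ 0.0781.

75th percentile of Q = 0.0781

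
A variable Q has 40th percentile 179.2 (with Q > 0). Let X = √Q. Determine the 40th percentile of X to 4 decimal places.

40th percentile of X = 13.3866

√Q is increasing, so P_{40}(X) = g(P_{40}(Q)) ≈ 13.3866.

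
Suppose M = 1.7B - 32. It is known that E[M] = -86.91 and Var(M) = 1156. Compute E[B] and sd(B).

From M = 1.7B - 32: E[M] = a·E[B] + b, so E[B] = (E[M] − b)/a = (-86.91 − (-32))/1.7 = -32.3.
sd(M) = √1156 = 34.
sd(M) = |a|·sd(B), so sd(B) = 34/|1.7| = 20.

E[B] = -32.3, sd(B) = 20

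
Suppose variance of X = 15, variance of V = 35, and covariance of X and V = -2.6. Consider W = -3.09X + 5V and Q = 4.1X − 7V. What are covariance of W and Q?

covariance of W and Q = -1524.573

By bilinearity, covariance of W and Q = ac·variance of X + bd·variance of V + (ad+bc)·covariance of X and V, with a=-3.09, b=5, c=4.1, d=-7.
ac·variance of X = (-3.09)·4.1·15 = -190.035
bd·variance of V = 5·(-7)·35 = -1225
(ad+bc)·covariance of X and V = (42.13)·(-2.6) = -109.538
covariance of W and Q = -190.035 + (-1225) + (-109.538) = -1524.573.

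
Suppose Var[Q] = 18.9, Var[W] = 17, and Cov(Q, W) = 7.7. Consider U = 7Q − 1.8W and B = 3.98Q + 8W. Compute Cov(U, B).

Cov(U, B) = 657.7912

By bilinearity, Cov(U, B) = ac·Var[Q] + bd·Var[W] + (ad+bc)·Cov(Q, W), with a=7, b=-1.8, c=3.98, d=8.
ac·Var[Q] = 7·3.98·18.9 = 526.554
bd·Var[W] = (-1.8)·8·17 = -244.8
(ad+bc)·Cov(Q, W) = (48.836)·7.7 = 376.0372
Cov(U, B) = 526.554 + (-244.8) + 376.0372 = 657.7912.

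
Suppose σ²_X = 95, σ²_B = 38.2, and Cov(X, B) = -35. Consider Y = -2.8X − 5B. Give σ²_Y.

σ²_Y = 719.8

σ²_Y = a²·σ²_X + b²·σ²_B + 2ab·Cov(X, B) with a = -2.8, b = -5.
= (-2.8)²·95 + (-5)²·38.2 + 2·(-2.8)·(-5)·(-35)
= 744.8 + 955 + (-980) = 719.8.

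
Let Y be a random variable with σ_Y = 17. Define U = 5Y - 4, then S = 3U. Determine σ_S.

σ_S = 255

σ_U = |5|·17 = 85.
σ_S = |3|·85 = 255.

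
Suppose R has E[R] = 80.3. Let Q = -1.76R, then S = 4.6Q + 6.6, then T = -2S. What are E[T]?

E[T] = 1287.0176

E[Q] = (-1.76)·80.3 = -141.328.
E[S] = 4.6·(-141.328) + 6.6 = -643.5088.
E[T] = (-2)·(-643.5088) = 1287.0176.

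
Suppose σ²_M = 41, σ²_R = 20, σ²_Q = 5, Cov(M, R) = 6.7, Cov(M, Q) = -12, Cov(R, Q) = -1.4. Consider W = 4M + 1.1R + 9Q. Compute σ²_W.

σ²_W = 252.44

σ²_W = a²·σ²_M + b²·σ²_R + c²·σ²_Q + 2ab·Cov(M, R) + 2ac·Cov(M, Q) + 2bc·Cov(R, Q), with a = 4, b = 1.1, c = 9.
= 656 + 24.2 + 405 + 58.96 + (-864) + (-27.72)
= 252.44.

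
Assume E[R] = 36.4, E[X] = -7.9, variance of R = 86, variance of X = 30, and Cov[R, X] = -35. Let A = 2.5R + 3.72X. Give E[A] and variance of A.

E[A] = 61.612, variance of A = 301.652

E[A] = 2.5·E[R] + 3.72·E[X] = 2.5·36.4 + 3.72·(-7.9) = 61.612.
variance of A = a²·variance of R + b²·variance of X + 2ab·Cov[R, X] with a = 2.5, b = 3.72.
= 2.5²·86 + 3.72²·30 + 2·2.5·3.72·(-35)
= 537.5 + 415.152 + (-651) = 301.652.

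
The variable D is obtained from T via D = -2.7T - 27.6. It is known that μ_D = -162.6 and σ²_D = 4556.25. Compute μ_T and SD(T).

From D = -2.7T - 27.6: μ_D = a·μ_T + b, so μ_T = (μ_D − b)/a = (-162.6 − (-27.6))/(-2.7) = 50.
SD(D) = √4556.25 = 67.5.
SD(D) = |a|·SD(T), so SD(T) = 67.5/|-2.7| = 25.

μ_T = 50, SD(T) = 25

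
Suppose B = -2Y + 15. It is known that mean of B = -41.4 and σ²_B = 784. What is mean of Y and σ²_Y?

From B = -2Y + 15: mean of B = a·mean of Y + b, so mean of Y = (mean of B − b)/a = (-41.4 − 15)/(-2) = 28.2.
σ²_B = a²·σ²_Y, so σ²_Y = 784/(-2)² = 196.

mean of Y = 28.2, σ²_Y = 196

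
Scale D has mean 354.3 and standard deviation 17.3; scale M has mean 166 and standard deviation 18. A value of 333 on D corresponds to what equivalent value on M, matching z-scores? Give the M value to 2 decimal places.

z = (333 − 354.3)/17.3 ≈ -1.2312.
M = 166 + z·18 = 166 + (333 − 354.3)·18/17.3 ≈ 143.84.

M = 143.84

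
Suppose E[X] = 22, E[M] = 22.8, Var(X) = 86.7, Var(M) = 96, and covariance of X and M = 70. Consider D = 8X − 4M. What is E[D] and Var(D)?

E[D] = 84.8, Var(D) = 2604.8

E[D] = 8·E[X] + (-4)·E[M] = 8·22 + (-4)·22.8 = 84.8.
Var(D) = a²·Var(X) + b²·Var(M) + 2ab·covariance of X and M with a = 8, b = -4.
= 8²·86.7 + (-4)²·96 + 2·8·(-4)·70
= 5548.8 + 1536 + (-4480) = 2604.8.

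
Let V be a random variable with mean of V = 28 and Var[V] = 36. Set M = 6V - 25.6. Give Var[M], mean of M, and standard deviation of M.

M = 6V - 25.6 is linear with a = 6, b = -25.6.
Var[M] = a²·Var[V] = 6²·36 = 1296 (the additive constant -25.6 does not affect variance).
mean of M = a·mean of V + b = 6·28 + (-25.6) = 142.4.
standard deviation of V = √36 = 6.
standard deviation of M = |a|·standard deviation of V = |6|·6 = 36.

Var[M] = 1296, mean of M = 142.4, standard deviation of M = 36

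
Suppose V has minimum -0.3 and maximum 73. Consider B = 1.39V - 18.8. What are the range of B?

Range of V = 73 − (-0.3) = 73.3.
Range(B) = |a|·Range(V) = |1.39|·73.3 = 101.887.

Range(B) = 101.887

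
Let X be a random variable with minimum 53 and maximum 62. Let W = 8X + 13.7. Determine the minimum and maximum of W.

min(W) = 437.7, max(W) = 509.7

a = 8 > 0, so min(W) = a·min(X)+b = 8·53 + 13.7 = 437.7 and max(W) = 8·62 + 13.7 = 509.7.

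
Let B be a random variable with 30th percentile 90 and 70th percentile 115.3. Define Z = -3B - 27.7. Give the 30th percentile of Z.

30th percentile of Z = -373.6

Since a = -3 < 0 the transformation is decreasing, reversing order: the 30th percentile of Z corresponds to the 70th percentile of B.
So P_{30}(Z) = a·P_{70}(B) + b = (-3)·115.3 + (-27.7) = -373.6.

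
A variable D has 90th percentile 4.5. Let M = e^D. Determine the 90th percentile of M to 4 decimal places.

e^D is increasing, so P_{90}(M) = g(P_{90}(D)) ≈ 90.0171.

90th percentile of M = 90.0171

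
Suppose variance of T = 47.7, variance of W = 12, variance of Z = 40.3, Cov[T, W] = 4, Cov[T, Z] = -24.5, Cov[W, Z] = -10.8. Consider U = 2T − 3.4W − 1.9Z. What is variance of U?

variance of U = 467.267

variance of U = a²·variance of T + b²·variance of W + c²·variance of Z + 2ab·Cov[T, W] + 2ac·Cov[T, Z] + 2bc·Cov[W, Z], with a = 2, b = -3.4, c = -1.9.
= 190.8 + 138.72 + 145.483 + (-54.4) + 186.2 + (-139.536)
= 467.267.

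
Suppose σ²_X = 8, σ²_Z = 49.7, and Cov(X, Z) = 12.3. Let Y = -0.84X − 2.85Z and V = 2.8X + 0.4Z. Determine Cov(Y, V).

By bilinearity, Cov(Y, V) = ac·σ²_X + bd·σ²_Z + (ad+bc)·Cov(X, Z), with a=-0.84, b=-2.85, c=2.8, d=0.4.
ac·σ²_X = (-0.84)·2.8·8 = -18.816
bd·σ²_Z = (-2.85)·0.4·49.7 = -56.658
(ad+bc)·Cov(X, Z) = (-8.316)·12.3 = -102.2868
Cov(Y, V) = -18.816 + (-56.658) + (-102.2868) = -177.7608.

Cov(Y, V) = -177.7608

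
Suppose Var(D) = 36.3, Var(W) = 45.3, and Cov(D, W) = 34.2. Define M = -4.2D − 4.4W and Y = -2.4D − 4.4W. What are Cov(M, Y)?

Cov(M, Y) = 2236.08

By bilinearity, Cov(M, Y) = ac·Var(D) + bd·Var(W) + (ad+bc)·Cov(D, W), with a=-4.2, b=-4.4, c=-2.4, d=-4.4.
ac·Var(D) = (-4.2)·(-2.4)·36.3 = 365.904
bd·Var(W) = (-4.4)·(-4.4)·45.3 = 877.008
(ad+bc)·Cov(D, W) = (29.04)·34.2 = 993.168
Cov(M, Y) = 365.904 + 877.008 + 993.168 = 2236.08.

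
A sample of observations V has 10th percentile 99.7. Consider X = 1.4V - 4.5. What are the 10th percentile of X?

10th percentile of X = 135.08

Since a = 1.4 > 0 the transformation is increasing, so the 10th percentile of X = a·(P_{10} of V) + b = 1.4·99.7 + (-4.5) = 135.08.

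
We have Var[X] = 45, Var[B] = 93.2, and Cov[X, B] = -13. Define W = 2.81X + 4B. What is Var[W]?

Var[W] = a²·Var[X] + b²·Var[B] + 2ab·Cov[X, B] with a = 2.81, b = 4.
= 2.81²·45 + 4²·93.2 + 2·2.81·4·(-13)
= 355.3245 + 1491.2 + (-292.24) = 1554.2845.

Var[W] = 1554.2845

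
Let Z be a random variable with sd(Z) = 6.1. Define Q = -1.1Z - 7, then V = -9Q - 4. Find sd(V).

sd(Q) = |-1.1|·6.1 = 6.71.
sd(V) = |-9|·6.71 = 60.39.

sd(V) = 60.39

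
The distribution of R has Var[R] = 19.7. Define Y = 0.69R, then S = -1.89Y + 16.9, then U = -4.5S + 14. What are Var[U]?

Var[U] = 678.44249642925

Var[Y] = 0.69²·19.7 = 9.37917.
Var[S] = (-1.89)²·9.37917 = 33.503333157.
Var[U] = (-4.5)²·33.503333157 = 678.44249642925.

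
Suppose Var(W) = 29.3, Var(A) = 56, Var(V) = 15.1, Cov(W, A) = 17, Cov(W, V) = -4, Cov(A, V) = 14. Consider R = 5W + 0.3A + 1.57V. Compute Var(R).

Var(R) = a²·Var(W) + b²·Var(A) + c²·Var(V) + 2ab·Cov(W, A) + 2ac·Cov(W, V) + 2bc·Cov(A, V), with a = 5, b = 0.3, c = 1.57.
= 732.5 + 5.04 + 37.21999 + 51 + (-62.8) + 13.188
= 776.14799.

Var(R) = 776.14799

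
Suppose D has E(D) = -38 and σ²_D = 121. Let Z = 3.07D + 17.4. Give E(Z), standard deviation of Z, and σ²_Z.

E(Z) = -99.26, standard deviation of Z = 33.77, σ²_Z = 1140.4129

Z = 3.07D + 17.4 is linear with a = 3.07, b = 17.4.
E(Z) = a·E(D) + b = 3.07·(-38) + 17.4 = -99.26.
standard deviation of D = √121 = 11.
standard deviation of Z = |a|·standard deviation of D = |3.07|·11 = 33.77.
σ²_Z = a²·σ²_D = 3.07²·121 = 1140.4129 (the additive constant 17.4 does not affect variance).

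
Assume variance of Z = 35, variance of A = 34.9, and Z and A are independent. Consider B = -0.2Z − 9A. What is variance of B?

variance of B = 2828.3

variance of B = a²·variance of Z + b²·variance of A + 2ab·covariance of Z and A with a = -0.2, b = -9.
Independence gives covariance of Z and A = 0.
= (-0.2)²·35 + (-9)²·34.9 + 2·(-0.2)·(-9)·0
= 1.4 + 2826.9 + 0 = 2828.3.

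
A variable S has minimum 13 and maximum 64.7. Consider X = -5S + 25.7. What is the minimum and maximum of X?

min(X) = -297.8, max(X) = -39.3

a = -5 < 0, so order reverses: min(X) = a·max(S)+b = (-5)·64.7 + 25.7 = -297.8; max(X) = a·min(S)+b = (-5)·13 + 25.7 = -39.3.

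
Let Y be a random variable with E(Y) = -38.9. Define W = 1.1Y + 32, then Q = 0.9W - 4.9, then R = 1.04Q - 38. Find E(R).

E(R) = -53.19544

E(W) = 1.1·(-38.9) + 32 = -10.79.
E(Q) = 0.9·(-10.79) + (-4.9) = -14.611.
E(R) = 1.04·(-14.611) + (-38) = -53.19544.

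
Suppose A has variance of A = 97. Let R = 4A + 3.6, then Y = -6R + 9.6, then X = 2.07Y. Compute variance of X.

variance of X = 239405.9328

variance of R = 4²·97 = 1552.
variance of Y = (-6)²·1552 = 55872.
variance of X = 2.07²·55872 = 239405.9328.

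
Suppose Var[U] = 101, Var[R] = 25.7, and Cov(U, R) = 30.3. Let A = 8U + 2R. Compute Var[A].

Var[A] = 7536.4

Var[A] = a²·Var[U] + b²·Var[R] + 2ab·Cov(U, R) with a = 8, b = 2.
= 8²·101 + 2²·25.7 + 2·8·2·30.3
= 6464 + 102.8 + 969.6 = 7536.4.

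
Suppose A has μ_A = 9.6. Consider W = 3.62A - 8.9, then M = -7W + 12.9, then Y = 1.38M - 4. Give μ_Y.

μ_W = 3.62·9.6 + (-8.9) = 25.852.
μ_M = (-7)·25.852 + 12.9 = -168.064.
μ_Y = 1.38·(-168.064) + (-4) = -235.92832.

μ_Y = -235.92832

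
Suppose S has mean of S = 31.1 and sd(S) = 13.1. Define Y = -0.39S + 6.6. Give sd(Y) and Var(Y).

Y = -0.39S + 6.6 is linear with a = -0.39, b = 6.6.
sd(Y) = |a|·sd(S) = |-0.39|·13.1 = 5.109.
Var(S) = 13.1² = 171.61.
Var(Y) = a²·Var(S) = (-0.39)²·171.61 = 26.101881 (the additive constant 6.6 does not affect variance).

sd(Y) = 5.109, Var(Y) = 26.101881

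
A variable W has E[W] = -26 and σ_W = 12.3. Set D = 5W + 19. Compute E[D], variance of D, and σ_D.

D = 5W + 19 is linear with a = 5, b = 19.
E[D] = a·E[W] + b = 5·(-26) + 19 = -111.
variance of W = 12.3² = 151.29.
variance of D = a²·variance of W = 5²·151.29 = 3782.25 (the additive constant 19 does not affect variance).
σ_D = |a|·σ_W = |5|·12.3 = 61.5.

E[D] = -111, variance of D = 3782.25, σ_D = 61.5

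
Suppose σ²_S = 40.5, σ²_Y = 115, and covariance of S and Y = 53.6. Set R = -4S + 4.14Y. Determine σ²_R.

σ²_R = 843.822

σ²_R = a²·σ²_S + b²·σ²_Y + 2ab·covariance of S and Y with a = -4, b = 4.14.
= (-4)²·40.5 + 4.14²·115 + 2·(-4)·4.14·53.6
= 648 + 1971.054 + (-1775.232) = 843.822.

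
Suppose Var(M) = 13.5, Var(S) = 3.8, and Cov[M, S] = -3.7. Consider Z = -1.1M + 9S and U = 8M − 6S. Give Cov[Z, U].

Cov[Z, U] = -614.82

By bilinearity, Cov[Z, U] = ac·Var(M) + bd·Var(S) + (ad+bc)·Cov[M, S], with a=-1.1, b=9, c=8, d=-6.
ac·Var(M) = (-1.1)·8·13.5 = -118.8
bd·Var(S) = 9·(-6)·3.8 = -205.2
(ad+bc)·Cov[M, S] = (78.6)·(-3.7) = -290.82
Cov[Z, U] = -118.8 + (-205.2) + (-290.82) = -614.82.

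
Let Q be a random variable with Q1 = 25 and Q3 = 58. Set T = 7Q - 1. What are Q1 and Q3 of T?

a = 7 > 0: Q1(T) = a·Q1(Q)+b = 174, Q3(T) = a·Q3(Q)+b = 405.

Q1(T) = 174, Q3(T) = 405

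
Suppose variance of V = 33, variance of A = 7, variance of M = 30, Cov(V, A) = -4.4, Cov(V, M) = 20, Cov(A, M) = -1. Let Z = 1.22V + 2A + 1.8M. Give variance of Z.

variance of Z = 233.4852

variance of Z = a²·variance of V + b²·variance of A + c²·variance of M + 2ab·Cov(V, A) + 2ac·Cov(V, M) + 2bc·Cov(A, M), with a = 1.22, b = 2, c = 1.8.
= 49.1172 + 28 + 97.2 + (-21.472) + 87.84 + (-7.2)
= 233.4852.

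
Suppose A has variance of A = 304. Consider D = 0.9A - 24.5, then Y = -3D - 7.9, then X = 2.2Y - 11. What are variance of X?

variance of X = 10726.2144

variance of D = 0.9²·304 = 246.24.
variance of Y = (-3)²·246.24 = 2216.16.
variance of X = 2.2²·2216.16 = 10726.2144.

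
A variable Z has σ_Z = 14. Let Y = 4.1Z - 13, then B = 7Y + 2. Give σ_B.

σ_Y = |4.1|·14 = 57.4.
σ_B = |7|·57.4 = 401.8.

σ_B = 401.8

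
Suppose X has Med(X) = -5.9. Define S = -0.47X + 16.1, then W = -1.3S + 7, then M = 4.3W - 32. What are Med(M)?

Med(M) = -107.40007

Med(S) = (-0.47)·(-5.9) + 16.1 = 18.873.
Med(W) = (-1.3)·18.873 + 7 = -17.5349.
Med(M) = 4.3·(-17.5349) + (-32) = -107.40007.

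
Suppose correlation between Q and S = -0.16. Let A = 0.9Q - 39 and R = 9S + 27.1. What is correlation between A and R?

Linear rescalings preserve correlation up to sign; here the slopes 0.9 and 9 have the same sign, so correlation between A and R = correlation between Q and S = -0.16.

correlation between A and R = -0.16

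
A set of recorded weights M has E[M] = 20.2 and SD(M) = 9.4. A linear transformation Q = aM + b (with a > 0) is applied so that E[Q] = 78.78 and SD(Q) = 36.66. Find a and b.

a = 3.9, b = 0

SD(Q) = a·SD(M) (a > 0), so a = 36.66/9.4 = 3.9.
E[Q] = a·E[M] + b, so b = 78.78 − 3.9·20.2 = 0.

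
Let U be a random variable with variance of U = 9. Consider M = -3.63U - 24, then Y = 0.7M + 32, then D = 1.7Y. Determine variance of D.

variance of D = 167.93827281

variance of M = (-3.63)²·9 = 118.5921.
variance of Y = 0.7²·118.5921 = 58.110129.
variance of D = 1.7²·58.110129 = 167.93827281.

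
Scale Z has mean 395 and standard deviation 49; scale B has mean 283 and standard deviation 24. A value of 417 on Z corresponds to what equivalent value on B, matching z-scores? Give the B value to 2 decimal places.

z = (417 − 395)/49 ≈ 0.449.
B = 283 + z·24 = 283 + (417 − 395)·24/49 ≈ 293.78.

B = 293.78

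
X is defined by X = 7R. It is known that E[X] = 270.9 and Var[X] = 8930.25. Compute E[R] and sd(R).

E[R] = 38.7, sd(R) = 13.5

From X = 7R: E[X] = a·E[R] + b, so E[R] = (E[X] − b)/a = (270.9 − 0)/7 = 38.7.
sd(X) = √8930.25 = 94.5.
sd(X) = |a|·sd(R), so sd(R) = 94.5/|7| = 13.5.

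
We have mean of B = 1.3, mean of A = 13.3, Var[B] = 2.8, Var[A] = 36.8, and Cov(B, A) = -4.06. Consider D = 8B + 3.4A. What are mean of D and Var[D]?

mean of D = 55.62, Var[D] = 383.744

mean of D = 8·mean of B + 3.4·mean of A = 8·1.3 + 3.4·13.3 = 55.62.
Var[D] = a²·Var[B] + b²·Var[A] + 2ab·Cov(B, A) with a = 8, b = 3.4.
= 8²·2.8 + 3.4²·36.8 + 2·8·3.4·(-4.06)
= 179.2 + 425.408 + (-220.864) = 383.744.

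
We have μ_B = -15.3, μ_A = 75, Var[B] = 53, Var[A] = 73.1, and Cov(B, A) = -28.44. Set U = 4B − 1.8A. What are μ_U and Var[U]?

μ_U = 4·μ_B + (-1.8)·μ_A = 4·(-15.3) + (-1.8)·75 = -196.2.
Var[U] = a²·Var[B] + b²·Var[A] + 2ab·Cov(B, A) with a = 4, b = -1.8.
= 4²·53 + (-1.8)²·73.1 + 2·4·(-1.8)·(-28.44)
= 848 + 236.844 + 409.536 = 1494.38.

μ_U = -196.2, Var[U] = 1494.38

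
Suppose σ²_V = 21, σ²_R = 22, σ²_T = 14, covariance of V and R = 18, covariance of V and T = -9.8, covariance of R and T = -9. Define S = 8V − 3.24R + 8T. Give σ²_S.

σ²_S = a²·σ²_V + b²·σ²_R + c²·σ²_T + 2ab·covariance of V and R + 2ac·covariance of V and T + 2bc·covariance of R and T, with a = 8, b = -3.24, c = 8.
= 1344 + 230.9472 + 896 + (-933.12) + (-1254.4) + 466.56
= 749.9872.

σ²_S = 749.9872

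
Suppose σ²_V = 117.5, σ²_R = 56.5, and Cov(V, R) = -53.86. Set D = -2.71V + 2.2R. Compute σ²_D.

σ²_D = a²·σ²_V + b²·σ²_R + 2ab·Cov(V, R) with a = -2.71, b = 2.2.
= (-2.71)²·117.5 + 2.2²·56.5 + 2·(-2.71)·2.2·(-53.86)
= 862.93175 + 273.46 + 642.22664 = 1778.61839.

σ²_D = 1778.61839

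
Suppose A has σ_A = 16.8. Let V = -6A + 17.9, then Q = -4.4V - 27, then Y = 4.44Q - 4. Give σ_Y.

σ_Y = 1969.2288

σ_V = |-6|·16.8 = 100.8.
σ_Q = |-4.4|·100.8 = 443.52.
σ_Y = |4.44|·443.52 = 1969.2288.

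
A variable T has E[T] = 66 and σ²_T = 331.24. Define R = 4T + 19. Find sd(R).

R = 4T + 19 is linear with a = 4, b = 19.
sd(T) = √331.24 = 18.2.
sd(R) = |a|·sd(T) = |4|·18.2 = 72.8.

sd(R) = 72.8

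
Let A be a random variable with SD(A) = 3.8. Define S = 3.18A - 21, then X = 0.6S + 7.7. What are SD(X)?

SD(X) = 7.2504

SD(S) = |3.18|·3.8 = 12.084.
SD(X) = |0.6|·12.084 = 7.2504.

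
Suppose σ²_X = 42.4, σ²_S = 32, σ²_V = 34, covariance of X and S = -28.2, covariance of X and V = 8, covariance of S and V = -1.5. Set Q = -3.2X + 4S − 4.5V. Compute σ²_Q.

σ²_Q = 2640.996

σ²_Q = a²·σ²_X + b²·σ²_S + c²·σ²_V + 2ab·covariance of X and S + 2ac·covariance of X and V + 2bc·covariance of S and V, with a = -3.2, b = 4, c = -4.5.
= 434.176 + 512 + 688.5 + 721.92 + 230.4 + 54
= 2640.996.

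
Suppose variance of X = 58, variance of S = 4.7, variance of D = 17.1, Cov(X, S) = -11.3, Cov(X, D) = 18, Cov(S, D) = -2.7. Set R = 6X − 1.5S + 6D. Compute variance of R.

variance of R = a²·variance of X + b²·variance of S + c²·variance of D + 2ab·Cov(X, S) + 2ac·Cov(X, D) + 2bc·Cov(S, D), with a = 6, b = -1.5, c = 6.
= 2088 + 10.575 + 615.6 + 203.4 + 1296 + 48.6
= 4262.175.

variance of R = 4262.175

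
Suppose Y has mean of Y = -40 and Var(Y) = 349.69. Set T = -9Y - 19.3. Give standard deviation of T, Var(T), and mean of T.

standard deviation of T = 168.3, Var(T) = 28324.89, mean of T = 340.7

T = -9Y - 19.3 is linear with a = -9, b = -19.3.
standard deviation of Y = √349.69 = 18.7.
standard deviation of T = |a|·standard deviation of Y = |-9|·18.7 = 168.3.
Var(T) = a²·Var(Y) = (-9)²·349.69 = 28324.89 (the additive constant -19.3 does not affect variance).
mean of T = a·mean of Y + b = (-9)·(-40) + (-19.3) = 340.7.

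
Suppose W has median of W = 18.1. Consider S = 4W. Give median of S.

median of S = 72.4

A linear map preserves order up to sign, so median of S = a·median of W + b = 4·18.1 = 72.4.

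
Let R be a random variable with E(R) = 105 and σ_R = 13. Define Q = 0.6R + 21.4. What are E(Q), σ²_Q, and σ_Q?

Q = 0.6R + 21.4 is linear with a = 0.6, b = 21.4.
E(Q) = a·E(R) + b = 0.6·105 + 21.4 = 84.4.
σ²_R = 13² = 169.
σ²_Q = a²·σ²_R = 0.6²·169 = 60.84 (the additive constant 21.4 does not affect variance).
σ_Q = |a|·σ_R = |0.6|·13 = 7.8.

E(Q) = 84.4, σ²_Q = 60.84, σ_Q = 7.8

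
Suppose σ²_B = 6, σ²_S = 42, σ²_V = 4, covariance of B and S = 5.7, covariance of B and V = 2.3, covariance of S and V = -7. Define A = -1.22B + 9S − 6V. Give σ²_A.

σ²_A = a²·σ²_B + b²·σ²_S + c²·σ²_V + 2ab·covariance of B and S + 2ac·covariance of B and V + 2bc·covariance of S and V, with a = -1.22, b = 9, c = -6.
= 8.9304 + 3402 + 144 + (-125.172) + 33.672 + 756
= 4219.4304.

σ²_A = 4219.4304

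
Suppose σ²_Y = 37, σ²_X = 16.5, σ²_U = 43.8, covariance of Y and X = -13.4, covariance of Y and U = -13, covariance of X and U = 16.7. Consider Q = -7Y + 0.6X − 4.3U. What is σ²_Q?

σ²_Q = a²·σ²_Y + b²·σ²_X + c²·σ²_U + 2ab·covariance of Y and X + 2ac·covariance of Y and U + 2bc·covariance of X and U, with a = -7, b = 0.6, c = -4.3.
= 1813 + 5.94 + 809.862 + 112.56 + (-782.6) + (-86.172)
= 1872.59.

σ²_Q = 1872.59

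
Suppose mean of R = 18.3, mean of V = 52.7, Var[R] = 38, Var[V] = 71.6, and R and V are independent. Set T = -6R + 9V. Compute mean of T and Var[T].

mean of T = 364.5, Var[T] = 7167.6

mean of T = (-6)·mean of R + 9·mean of V = (-6)·18.3 + 9·52.7 = 364.5.
Var[T] = a²·Var[R] + b²·Var[V] + 2ab·Cov(R, V) with a = -6, b = 9.
Independence gives Cov(R, V) = 0.
= (-6)²·38 + 9²·71.6 + 2·(-6)·9·0
= 1368 + 5799.6 + 0 = 7167.6.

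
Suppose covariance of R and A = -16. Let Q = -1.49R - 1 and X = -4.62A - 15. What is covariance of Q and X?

covariance of Q and X = -110.1408

covariance of Q and X = a·c·covariance of R and A = (-1.49)·(-4.62)·(-16) = -110.1408. Additive constants drop out.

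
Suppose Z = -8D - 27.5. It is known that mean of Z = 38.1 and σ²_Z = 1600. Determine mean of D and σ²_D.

From Z = -8D - 27.5: mean of Z = a·mean of D + b, so mean of D = (mean of Z − b)/a = (38.1 − (-27.5))/(-8) = -8.2.
σ²_Z = a²·σ²_D, so σ²_D = 1600/(-8)² = 25.

mean of D = -8.2, σ²_D = 25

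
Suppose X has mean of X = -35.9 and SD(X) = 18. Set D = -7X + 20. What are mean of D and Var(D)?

D = -7X + 20 is linear with a = -7, b = 20.
mean of D = a·mean of X + b = (-7)·(-35.9) + 20 = 271.3.
Var(X) = 18² = 324.
Var(D) = a²·Var(X) = (-7)²·324 = 15876 (the additive constant 20 does not affect variance).

mean of D = 271.3, Var(D) = 15876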